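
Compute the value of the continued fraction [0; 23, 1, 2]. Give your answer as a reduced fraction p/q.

3/71

Use the convergent recurrence hₖ = aₖ·hₖ₋₁ + hₖ₋₂ (and likewise for the denominators kₖ):
a_0 = 0: 0/1
a_1 = 23: 1/23
a_2 = 1: 1/24
a_3 = 2: 3/71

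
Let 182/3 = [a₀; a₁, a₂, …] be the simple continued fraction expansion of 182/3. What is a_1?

1

182 = 60·3 + 2, so a_0 = 60
3 = 1·2 + 1, so a_1 = 1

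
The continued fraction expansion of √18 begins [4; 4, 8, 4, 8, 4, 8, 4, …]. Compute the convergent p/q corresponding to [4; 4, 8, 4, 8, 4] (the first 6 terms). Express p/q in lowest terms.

Collapse the nested fraction from the inside out:
Start with 4.
8 + 1/(4/1) = 8 + 1/4 = 33/4
4 + 1/(33/4) = 4 + 4/33 = 136/33
8 + 1/(136/33) = 8 + 33/136 = 1121/136
4 + 1/(1121/136) = 4 + 136/1121 = 4620/1121
4 + 1/(4620/1121) = 4 + 1121/4620 = 19601/4620

19601/4620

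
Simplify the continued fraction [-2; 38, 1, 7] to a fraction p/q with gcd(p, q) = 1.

-614/311

a_0 = -2: -2/1
a_1 = 38: -75/38
a_2 = 1: -77/39
a_3 = 7: -614/311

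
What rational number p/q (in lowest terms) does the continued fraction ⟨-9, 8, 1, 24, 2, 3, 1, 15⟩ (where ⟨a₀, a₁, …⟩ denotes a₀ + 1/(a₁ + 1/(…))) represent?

-287762/32375

Collapse the nested fraction from the inside out:
Start with 15.
1 + 1/(15/1) = 1 + 1/15 = 16/15
3 + 1/(16/15) = 3 + 15/16 = 63/16
2 + 1/(63/16) = 2 + 16/63 = 142/63
24 + 1/(142/63) = 24 + 63/142 = 3471/142
1 + 1/(3471/142) = 1 + 142/3471 = 3613/3471
8 + 1/(3613/3471) = 8 + 3471/3613 = 32375/3613
-9 + 1/(32375/3613) = -9 + 3613/32375 = -287762/32375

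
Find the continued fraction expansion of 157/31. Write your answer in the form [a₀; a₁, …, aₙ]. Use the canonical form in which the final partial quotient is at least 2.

[5; 15, 2]

Run the Euclidean algorithm, recording each quotient:
157 = 5·31 + 2, so a_0 = 5
31 = 15·2 + 1, so a_1 = 15
2 = 2·1 + 0, so a_2 = 2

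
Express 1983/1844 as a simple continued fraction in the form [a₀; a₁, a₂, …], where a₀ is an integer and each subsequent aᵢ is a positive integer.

Run the Euclidean algorithm, recording each quotient:
⌊1983/1844⌋ = 1, remainder 139
⌊1844/139⌋ = 13, remainder 37
⌊139/37⌋ = 3, remainder 28
⌊37/28⌋ = 1, remainder 9
⌊28/9⌋ = 3, remainder 1
⌊9/1⌋ = 9, remainder 0

[1; 13, 3, 1, 3, 9]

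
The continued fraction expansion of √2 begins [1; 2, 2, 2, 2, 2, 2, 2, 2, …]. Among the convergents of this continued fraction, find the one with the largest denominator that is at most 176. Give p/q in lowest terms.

a_0 = 1: 1/1  (≤ bound)
a_1 = 2: 3/2  (≤ bound)
a_2 = 2: 7/5  (≤ bound)
a_3 = 2: 17/12  (≤ bound)
a_4 = 2: 41/29  (≤ bound)
a_5 = 2: 99/70  (≤ bound)
a_6 = 2: 239/169  (≤ bound)
a_7 = 2: 577/408  (> 176, stop)

239/169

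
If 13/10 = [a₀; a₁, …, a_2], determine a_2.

Apply division with remainder until the remainder is 0:
⌊13/10⌋ = 1, remainder 3
⌊10/3⌋ = 3, remainder 1
⌊3/1⌋ = 3, remainder 0

3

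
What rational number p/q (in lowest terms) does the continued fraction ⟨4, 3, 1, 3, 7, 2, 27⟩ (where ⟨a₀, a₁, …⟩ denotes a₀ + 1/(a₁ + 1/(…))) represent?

27303/6400

Start with 27.
2 + 1/(27/1) = 2 + 1/27 = 55/27
7 + 1/(55/27) = 7 + 27/55 = 412/55
3 + 1/(412/55) = 3 + 55/412 = 1291/412
1 + 1/(1291/412) = 1 + 412/1291 = 1703/1291
3 + 1/(1703/1291) = 3 + 1291/1703 = 6400/1703
4 + 1/(6400/1703) = 4 + 1703/6400 = 27303/6400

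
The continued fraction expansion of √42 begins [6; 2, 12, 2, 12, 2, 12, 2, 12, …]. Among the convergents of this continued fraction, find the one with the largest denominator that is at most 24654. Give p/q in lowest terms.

a_0 = 6: 6/1  (≤ bound)
a_1 = 2: 13/2  (≤ bound)
a_2 = 12: 162/25  (≤ bound)
a_3 = 2: 337/52  (≤ bound)
a_4 = 12: 4206/649  (≤ bound)
a_5 = 2: 8749/1350  (≤ bound)
a_6 = 12: 109194/16849  (≤ bound)
a_7 = 2: 227137/35048  (> 24654, stop)

109194/16849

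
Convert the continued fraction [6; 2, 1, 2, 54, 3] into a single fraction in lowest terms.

a_0 = 6: 6/1
a_1 = 2: 13/2
a_2 = 1: 19/3
a_3 = 2: 51/8
a_4 = 54: 2773/435
a_5 = 3: 8370/1313

8370/1313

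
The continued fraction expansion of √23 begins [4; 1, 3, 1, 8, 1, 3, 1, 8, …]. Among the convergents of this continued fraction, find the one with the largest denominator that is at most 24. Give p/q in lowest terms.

24/5

List convergents until the denominator exceeds the bound:
a_0 = 4: 4/1  (≤ bound)
a_1 = 1: 5/1  (≤ bound)
a_2 = 3: 19/4  (≤ bound)
a_3 = 1: 24/5  (≤ bound)
a_4 = 8: 211/44  (> 24, stop)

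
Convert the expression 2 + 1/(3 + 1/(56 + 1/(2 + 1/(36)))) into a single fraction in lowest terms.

a_0 = 2: 2/1
a_1 = 3: 7/3
a_2 = 56: 394/169
a_3 = 2: 795/341
a_4 = 36: 29014/12445

29014/12445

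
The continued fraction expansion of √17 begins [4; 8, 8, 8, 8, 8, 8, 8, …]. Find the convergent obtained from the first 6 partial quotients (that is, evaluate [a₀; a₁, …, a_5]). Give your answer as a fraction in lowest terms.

143649/34840

a_0 = 4: 4/1
a_1 = 8: 33/8
a_2 = 8: 268/65
a_3 = 8: 2177/528
a_4 = 8: 17684/4289
a_5 = 8: 143649/34840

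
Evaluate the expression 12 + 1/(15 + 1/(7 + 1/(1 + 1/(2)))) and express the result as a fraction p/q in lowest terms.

a_0 = 12: 12/1
a_1 = 15: 181/15
a_2 = 7: 1279/106
a_3 = 1: 1460/121
a_4 = 2: 4199/348

4199/348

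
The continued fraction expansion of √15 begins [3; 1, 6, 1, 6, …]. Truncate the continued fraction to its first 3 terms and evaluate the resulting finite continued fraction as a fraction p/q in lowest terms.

27/7

Start with 6.
1 + 1/(6/1) = 1 + 1/6 = 7/6
3 + 1/(7/6) = 3 + 6/7 = 27/7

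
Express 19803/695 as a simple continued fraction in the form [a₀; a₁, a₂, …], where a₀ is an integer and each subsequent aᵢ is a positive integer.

⌊19803/695⌋ = 28, remainder 343
⌊695/343⌋ = 2, remainder 9
⌊343/9⌋ = 38, remainder 1
⌊9/1⌋ = 9, remainder 0

[28; 2, 38, 9]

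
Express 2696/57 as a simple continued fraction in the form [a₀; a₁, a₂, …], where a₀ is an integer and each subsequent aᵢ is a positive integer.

[47; 3, 2, 1, 5]

Run the Euclidean algorithm, recording each quotient:
2696 ÷ 57 → quotient 47, remainder 17
57 ÷ 17 → quotient 3, remainder 6
17 ÷ 6 → quotient 2, remainder 5
6 ÷ 5 → quotient 1, remainder 1
5 ÷ 1 → quotient 5, remainder 0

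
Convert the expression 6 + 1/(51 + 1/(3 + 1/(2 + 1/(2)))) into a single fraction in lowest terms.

a_0 = 6: 6/1
a_1 = 51: 307/51
a_2 = 3: 927/154
a_3 = 2: 2161/359
a_4 = 2: 5249/872

5249/872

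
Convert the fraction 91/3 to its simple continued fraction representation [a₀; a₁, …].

91 ÷ 3 → quotient 30, remainder 1
3 ÷ 1 → quotient 3, remainder 0

[30; 3]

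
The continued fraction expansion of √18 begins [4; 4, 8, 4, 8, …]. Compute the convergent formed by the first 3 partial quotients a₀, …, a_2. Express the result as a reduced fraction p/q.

140/33

Start with 8.
4 + 1/(8/1) = 4 + 1/8 = 33/8
4 + 1/(33/8) = 4 + 8/33 = 140/33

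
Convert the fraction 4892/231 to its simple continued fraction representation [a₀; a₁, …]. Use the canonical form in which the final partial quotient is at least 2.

4892 ÷ 231 → quotient 21, remainder 41
231 ÷ 41 → quotient 5, remainder 26
41 ÷ 26 → quotient 1, remainder 15
26 ÷ 15 → quotient 1, remainder 11
15 ÷ 11 → quotient 1, remainder 4
11 ÷ 4 → quotient 2, remainder 3
4 ÷ 3 → quotient 1, remainder 1
3 ÷ 1 → quotient 3, remainder 0

[21; 5, 1, 1, 1, 2, 1, 3]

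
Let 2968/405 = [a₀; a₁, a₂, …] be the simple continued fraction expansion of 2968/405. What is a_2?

22

Repeatedly divide and take the remainder:
2968 ÷ 405 → quotient 7, remainder 133
405 ÷ 133 → quotient 3, remainder 6
133 ÷ 6 → quotient 22, remainder 1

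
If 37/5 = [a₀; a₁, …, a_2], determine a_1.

2

⌊37/5⌋ = 7, remainder 2
⌊5/2⌋ = 2, remainder 1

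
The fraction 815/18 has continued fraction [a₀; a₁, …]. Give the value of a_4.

2

Run the Euclidean algorithm, recording each quotient:
815 = 45·18 + 5, so a_0 = 45
18 = 3·5 + 3, so a_1 = 3
5 = 1·3 + 2, so a_2 = 1
3 = 1·2 + 1, so a_3 = 1
2 = 2·1 + 0, so a_4 = 2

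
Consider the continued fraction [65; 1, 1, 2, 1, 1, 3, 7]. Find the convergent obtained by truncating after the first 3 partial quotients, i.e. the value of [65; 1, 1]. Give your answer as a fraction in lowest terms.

131/2

Work from the innermost term outward:
Start with 1.
1 + 1/(1/1) = 1 + 1/1 = 2/1
65 + 1/(2/1) = 65 + 1/2 = 131/2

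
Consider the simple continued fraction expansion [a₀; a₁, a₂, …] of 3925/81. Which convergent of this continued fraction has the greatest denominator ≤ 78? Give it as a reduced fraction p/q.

a_0 = 48: 48/1  (≤ bound)
a_1 = 2: 97/2  (≤ bound)
a_2 = 5: 533/11  (≤ bound)
a_3 = 3: 1696/35  (≤ bound)
a_4 = 2: 3925/81  (> 78, stop)

1696/35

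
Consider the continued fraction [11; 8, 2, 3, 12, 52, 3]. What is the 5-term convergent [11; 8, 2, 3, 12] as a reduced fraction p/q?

8061/725

Start with 12.
3 + 1/(12/1) = 3 + 1/12 = 37/12
2 + 1/(37/12) = 2 + 12/37 = 86/37
8 + 1/(86/37) = 8 + 37/86 = 725/86
11 + 1/(725/86) = 11 + 86/725 = 8061/725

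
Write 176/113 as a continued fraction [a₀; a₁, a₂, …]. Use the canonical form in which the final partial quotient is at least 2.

[1; 1, 1, 3, 1, 5, 2]

⌊176/113⌋ = 1, remainder 63
⌊113/63⌋ = 1, remainder 50
⌊63/50⌋ = 1, remainder 13
⌊50/13⌋ = 3, remainder 11
⌊13/11⌋ = 1, remainder 2
⌊11/2⌋ = 5, remainder 1
⌊2/1⌋ = 2, remainder 0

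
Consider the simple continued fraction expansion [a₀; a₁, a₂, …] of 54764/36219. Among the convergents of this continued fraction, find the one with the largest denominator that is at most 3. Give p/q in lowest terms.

3/2

List convergents until the denominator exceeds the bound:
a_0 = 1: 1/1  (≤ bound)
a_1 = 1: 2/1  (≤ bound)
a_2 = 1: 3/2  (≤ bound)
a_3 = 20: 62/41  (> 3, stop)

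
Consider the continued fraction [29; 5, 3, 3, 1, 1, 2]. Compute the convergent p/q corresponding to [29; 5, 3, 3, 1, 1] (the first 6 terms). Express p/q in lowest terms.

a_0 = 29: 29/1
a_1 = 5: 146/5
a_2 = 3: 467/16
a_3 = 3: 1547/53
a_4 = 1: 2014/69
a_5 = 1: 3561/122

3561/122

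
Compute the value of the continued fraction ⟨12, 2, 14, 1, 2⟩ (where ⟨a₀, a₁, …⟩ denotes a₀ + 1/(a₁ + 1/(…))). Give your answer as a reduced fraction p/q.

a_0 = 12: 12/1
a_1 = 2: 25/2
a_2 = 14: 362/29
a_3 = 1: 387/31
a_4 = 2: 1136/91

1136/91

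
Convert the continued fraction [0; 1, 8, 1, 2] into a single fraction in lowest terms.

26/29

Build up convergents one term at a time:
a_0 = 0: 0/1
a_1 = 1: 1/1
a_2 = 8: 8/9
a_3 = 1: 9/10
a_4 = 2: 26/29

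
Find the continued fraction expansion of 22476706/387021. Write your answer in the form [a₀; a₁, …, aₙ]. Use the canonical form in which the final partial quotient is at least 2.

22476706 = 58·387021 + 29488, so a_0 = 58
387021 = 13·29488 + 3677, so a_1 = 13
29488 = 8·3677 + 72, so a_2 = 8
3677 = 51·72 + 5, so a_3 = 51
72 = 14·5 + 2, so a_4 = 14
5 = 2·2 + 1, so a_5 = 2
2 = 2·1 + 0, so a_6 = 2

[58; 13, 8, 51, 14, 2, 2]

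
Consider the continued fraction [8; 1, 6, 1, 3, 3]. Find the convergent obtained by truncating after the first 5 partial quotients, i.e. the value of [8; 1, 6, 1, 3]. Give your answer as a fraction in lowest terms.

a_0 = 8: 8/1
a_1 = 1: 9/1
a_2 = 6: 62/7
a_3 = 1: 71/8
a_4 = 3: 275/31

275/31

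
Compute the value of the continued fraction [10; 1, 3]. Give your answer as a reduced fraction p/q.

Start with 3.
1 + 1/(3/1) = 1 + 1/3 = 4/3
10 + 1/(4/3) = 10 + 3/4 = 43/4

43/4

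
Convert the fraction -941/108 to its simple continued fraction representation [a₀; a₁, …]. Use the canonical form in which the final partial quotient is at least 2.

[-9; 3, 2, 15]

-941 ÷ 108 → quotient -9, remainder 31
108 ÷ 31 → quotient 3, remainder 15
31 ÷ 15 → quotient 2, remainder 1
15 ÷ 1 → quotient 15, remainder 0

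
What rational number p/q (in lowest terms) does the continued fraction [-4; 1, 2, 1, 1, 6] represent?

-151/46

Work from the innermost term outward:
Start with 6.
1 + 1/(6/1) = 1 + 1/6 = 7/6
1 + 1/(7/6) = 1 + 6/7 = 13/7
2 + 1/(13/7) = 2 + 7/13 = 33/13
1 + 1/(33/13) = 1 + 13/33 = 46/33
-4 + 1/(46/33) = -4 + 33/46 = -151/46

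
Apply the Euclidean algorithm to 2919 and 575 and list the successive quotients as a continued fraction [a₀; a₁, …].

Repeatedly divide and take the remainder:
⌊2919/575⌋ = 5, remainder 44
⌊575/44⌋ = 13, remainder 3
⌊44/3⌋ = 14, remainder 2
⌊3/2⌋ = 1, remainder 1
⌊2/1⌋ = 2, remainder 0

[5; 13, 14, 1, 2]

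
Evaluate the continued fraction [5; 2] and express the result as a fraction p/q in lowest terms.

11/2

Start with 2.
5 + 1/(2/1) = 5 + 1/2 = 11/2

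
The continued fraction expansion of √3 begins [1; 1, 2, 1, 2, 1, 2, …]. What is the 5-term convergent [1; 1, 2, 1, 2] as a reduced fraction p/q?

19/11

a_0 = 1: 1/1
a_1 = 1: 2/1
a_2 = 2: 5/3
a_3 = 1: 7/4
a_4 = 2: 19/11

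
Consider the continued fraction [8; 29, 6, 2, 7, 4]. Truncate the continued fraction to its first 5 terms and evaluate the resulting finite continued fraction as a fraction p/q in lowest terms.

a_0 = 8: 8/1
a_1 = 29: 233/29
a_2 = 6: 1406/175
a_3 = 2: 3045/379
a_4 = 7: 22721/2828

22721/2828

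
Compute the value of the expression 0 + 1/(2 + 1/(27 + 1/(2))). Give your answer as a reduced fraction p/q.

a_0 = 0: 0/1
a_1 = 2: 1/2
a_2 = 27: 27/55
a_3 = 2: 55/112

55/112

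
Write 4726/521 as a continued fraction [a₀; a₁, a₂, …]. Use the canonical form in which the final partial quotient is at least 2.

[9; 14, 12, 3]

⌊4726/521⌋ = 9, remainder 37
⌊521/37⌋ = 14, remainder 3
⌊37/3⌋ = 12, remainder 1
⌊3/1⌋ = 3, remainder 0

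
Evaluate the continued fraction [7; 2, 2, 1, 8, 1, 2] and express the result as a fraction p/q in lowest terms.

1463/197

a_0 = 7: 7/1
a_1 = 2: 15/2
a_2 = 2: 37/5
a_3 = 1: 52/7
a_4 = 8: 453/61
a_5 = 1: 505/68
a_6 = 2: 1463/197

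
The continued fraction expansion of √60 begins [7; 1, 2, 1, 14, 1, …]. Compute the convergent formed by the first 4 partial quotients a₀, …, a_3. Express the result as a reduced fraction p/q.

Start with 1.
2 + 1/(1/1) = 2 + 1/1 = 3/1
1 + 1/(3/1) = 1 + 1/3 = 4/3
7 + 1/(4/3) = 7 + 3/4 = 31/4

31/4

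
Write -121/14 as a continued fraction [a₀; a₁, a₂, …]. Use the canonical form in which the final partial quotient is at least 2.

-121 ÷ 14 → quotient -9, remainder 5
14 ÷ 5 → quotient 2, remainder 4
5 ÷ 4 → quotient 1, remainder 1
4 ÷ 1 → quotient 4, remainder 0

[-9; 2, 1, 4]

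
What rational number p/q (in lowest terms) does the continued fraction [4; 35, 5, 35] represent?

a_0 = 4: 4/1
a_1 = 35: 141/35
a_2 = 5: 709/176
a_3 = 35: 24956/6195

24956/6195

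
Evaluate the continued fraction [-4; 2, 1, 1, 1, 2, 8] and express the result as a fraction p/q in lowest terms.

-637/176

Build up convergents one term at a time:
a_0 = -4: -4/1
a_1 = 2: -7/2
a_2 = 1: -11/3
a_3 = 1: -18/5
a_4 = 1: -29/8
a_5 = 2: -76/21
a_6 = 8: -637/176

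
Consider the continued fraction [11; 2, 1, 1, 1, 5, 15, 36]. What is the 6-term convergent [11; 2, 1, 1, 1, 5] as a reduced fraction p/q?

Use the convergent recurrence hₖ = aₖ·hₖ₋₁ + hₖ₋₂ (and likewise for the denominators kₖ):
a_0 = 11: 11/1
a_1 = 2: 23/2
a_2 = 1: 34/3
a_3 = 1: 57/5
a_4 = 1: 91/8
a_5 = 5: 512/45

512/45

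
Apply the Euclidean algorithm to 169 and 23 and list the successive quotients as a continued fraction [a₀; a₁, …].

[7; 2, 1, 7]

169 = 7·23 + 8, so a_0 = 7
23 = 2·8 + 7, so a_1 = 2
8 = 1·7 + 1, so a_2 = 1
7 = 7·1 + 0, so a_3 = 7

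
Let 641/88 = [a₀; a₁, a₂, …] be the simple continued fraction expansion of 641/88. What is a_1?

⌊641/88⌋ = 7, remainder 25
⌊88/25⌋ = 3, remainder 13

3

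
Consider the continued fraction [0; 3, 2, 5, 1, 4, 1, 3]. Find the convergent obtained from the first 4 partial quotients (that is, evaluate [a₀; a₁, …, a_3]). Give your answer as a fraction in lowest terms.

Start with 5.
2 + 1/(5/1) = 2 + 1/5 = 11/5
3 + 1/(11/5) = 3 + 5/11 = 38/11
0 + 1/(38/11) = 0 + 11/38 = 11/38

11/38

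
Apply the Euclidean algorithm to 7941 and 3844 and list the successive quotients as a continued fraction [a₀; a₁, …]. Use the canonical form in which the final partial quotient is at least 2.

Repeatedly divide and take the remainder:
7941 = 2·3844 + 253, so a_0 = 2
3844 = 15·253 + 49, so a_1 = 15
253 = 5·49 + 8, so a_2 = 5
49 = 6·8 + 1, so a_3 = 6
8 = 8·1 + 0, so a_4 = 8

[2; 15, 5, 6, 8]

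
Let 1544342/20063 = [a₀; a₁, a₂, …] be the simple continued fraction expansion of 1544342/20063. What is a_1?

1

1544342 ÷ 20063 → quotient 76, remainder 19554
20063 ÷ 19554 → quotient 1, remainder 509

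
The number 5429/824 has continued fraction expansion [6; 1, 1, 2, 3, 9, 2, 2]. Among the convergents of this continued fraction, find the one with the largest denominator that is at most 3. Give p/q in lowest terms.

List convergents until the denominator exceeds the bound:
a_0 = 6: 6/1  (≤ bound)
a_1 = 1: 7/1  (≤ bound)
a_2 = 1: 13/2  (≤ bound)
a_3 = 2: 33/5  (> 3, stop)

13/2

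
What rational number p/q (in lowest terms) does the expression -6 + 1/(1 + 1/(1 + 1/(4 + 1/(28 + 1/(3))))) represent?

Start with 3.
28 + 1/(3/1) = 28 + 1/3 = 85/3
4 + 1/(85/3) = 4 + 3/85 = 343/85
1 + 1/(343/85) = 1 + 85/343 = 428/343
1 + 1/(428/343) = 1 + 343/428 = 771/428
-6 + 1/(771/428) = -6 + 428/771 = -4198/771

-4198/771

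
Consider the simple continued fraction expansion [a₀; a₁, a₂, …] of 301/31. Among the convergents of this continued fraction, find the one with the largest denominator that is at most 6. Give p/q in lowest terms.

List convergents until the denominator exceeds the bound:
a_0 = 9: 9/1  (≤ bound)
a_1 = 1: 10/1  (≤ bound)
a_2 = 2: 29/3  (≤ bound)
a_3 = 2: 68/7  (> 6, stop)

29/3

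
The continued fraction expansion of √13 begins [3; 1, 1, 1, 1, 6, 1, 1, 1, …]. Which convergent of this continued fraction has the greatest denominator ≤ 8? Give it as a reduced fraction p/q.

18/5

a_0 = 3: 3/1  (≤ bound)
a_1 = 1: 4/1  (≤ bound)
a_2 = 1: 7/2  (≤ bound)
a_3 = 1: 11/3  (≤ bound)
a_4 = 1: 18/5  (≤ bound)
a_5 = 6: 119/33  (> 8, stop)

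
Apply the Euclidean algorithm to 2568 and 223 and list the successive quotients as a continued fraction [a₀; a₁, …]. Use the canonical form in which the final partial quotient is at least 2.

Run the Euclidean algorithm, recording each quotient:
2568 ÷ 223 → quotient 11, remainder 115
223 ÷ 115 → quotient 1, remainder 108
115 ÷ 108 → quotient 1, remainder 7
108 ÷ 7 → quotient 15, remainder 3
7 ÷ 3 → quotient 2, remainder 1
3 ÷ 1 → quotient 3, remainder 0

[11; 1, 1, 15, 2, 3]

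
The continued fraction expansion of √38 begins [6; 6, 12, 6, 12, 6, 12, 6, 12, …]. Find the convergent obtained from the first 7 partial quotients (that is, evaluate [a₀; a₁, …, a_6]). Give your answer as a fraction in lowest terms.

Build up convergents one term at a time:
a_0 = 6: 6/1
a_1 = 6: 37/6
a_2 = 12: 450/73
a_3 = 6: 2737/444
a_4 = 12: 33294/5401
a_5 = 6: 202501/32850
a_6 = 12: 2463306/399601

2463306/399601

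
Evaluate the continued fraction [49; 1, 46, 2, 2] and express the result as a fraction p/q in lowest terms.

Starting at the tail and folding back:
Start with 2.
2 + 1/(2/1) = 2 + 1/2 = 5/2
46 + 1/(5/2) = 46 + 2/5 = 232/5
1 + 1/(232/5) = 1 + 5/232 = 237/232
49 + 1/(237/232) = 49 + 232/237 = 11845/237

11845/237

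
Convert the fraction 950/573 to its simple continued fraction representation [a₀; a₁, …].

[1; 1, 1, 1, 12, 15]

950 ÷ 573 → quotient 1, remainder 377
573 ÷ 377 → quotient 1, remainder 196
377 ÷ 196 → quotient 1, remainder 181
196 ÷ 181 → quotient 1, remainder 15
181 ÷ 15 → quotient 12, remainder 1
15 ÷ 1 → quotient 15, remainder 0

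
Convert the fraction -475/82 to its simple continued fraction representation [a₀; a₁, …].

[-6; 4, 1, 4, 1, 2]

Run the Euclidean algorithm, recording each quotient:
-475 ÷ 82 → quotient -6, remainder 17
82 ÷ 17 → quotient 4, remainder 14
17 ÷ 14 → quotient 1, remainder 3
14 ÷ 3 → quotient 4, remainder 2
3 ÷ 2 → quotient 1, remainder 1
2 ÷ 1 → quotient 2, remainder 0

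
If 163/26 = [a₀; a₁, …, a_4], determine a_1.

3

Apply division with remainder until the remainder is 0:
163 = 6·26 + 7, so a_0 = 6
26 = 3·7 + 5, so a_1 = 3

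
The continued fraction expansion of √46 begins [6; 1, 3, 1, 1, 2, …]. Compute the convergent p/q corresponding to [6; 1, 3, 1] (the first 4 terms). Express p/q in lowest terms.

34/5

Start with 1.
3 + 1/(1/1) = 3 + 1/1 = 4/1
1 + 1/(4/1) = 1 + 1/4 = 5/4
6 + 1/(5/4) = 6 + 4/5 = 34/5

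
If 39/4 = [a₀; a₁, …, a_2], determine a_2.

Apply division with remainder until the remainder is 0:
⌊39/4⌋ = 9, remainder 3
⌊4/3⌋ = 1, remainder 1
⌊3/1⌋ = 3, remainder 0

3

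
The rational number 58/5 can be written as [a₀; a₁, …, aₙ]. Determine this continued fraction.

Apply division with remainder until the remainder is 0:
⌊58/5⌋ = 11, remainder 3
⌊5/3⌋ = 1, remainder 2
⌊3/2⌋ = 1, remainder 1
⌊2/1⌋ = 2, remainder 0

[11; 1, 1, 2]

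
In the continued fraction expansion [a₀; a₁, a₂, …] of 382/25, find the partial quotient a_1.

382 = 15·25 + 7, so a_0 = 15
25 = 3·7 + 4, so a_1 = 3

3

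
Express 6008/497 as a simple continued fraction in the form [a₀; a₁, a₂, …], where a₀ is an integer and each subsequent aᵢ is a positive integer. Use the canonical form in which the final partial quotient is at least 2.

[12; 11, 3, 2, 1, 1, 2]

Apply division with remainder until the remainder is 0:
⌊6008/497⌋ = 12, remainder 44
⌊497/44⌋ = 11, remainder 13
⌊44/13⌋ = 3, remainder 5
⌊13/5⌋ = 2, remainder 3
⌊5/3⌋ = 1, remainder 2
⌊3/2⌋ = 1, remainder 1
⌊2/1⌋ = 2, remainder 0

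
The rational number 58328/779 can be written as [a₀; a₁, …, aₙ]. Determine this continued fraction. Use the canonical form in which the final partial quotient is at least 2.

Repeatedly divide and take the remainder:
58328 ÷ 779 → quotient 74, remainder 682
779 ÷ 682 → quotient 1, remainder 97
682 ÷ 97 → quotient 7, remainder 3
97 ÷ 3 → quotient 32, remainder 1
3 ÷ 1 → quotient 3, remainder 0

[74; 1, 7, 32, 3]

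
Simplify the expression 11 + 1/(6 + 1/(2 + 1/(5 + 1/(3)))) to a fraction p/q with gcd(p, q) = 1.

2521/226

Work from the innermost term outward:
Start with 3.
5 + 1/(3/1) = 5 + 1/3 = 16/3
2 + 1/(16/3) = 2 + 3/16 = 35/16
6 + 1/(35/16) = 6 + 16/35 = 226/35
11 + 1/(226/35) = 11 + 35/226 = 2521/226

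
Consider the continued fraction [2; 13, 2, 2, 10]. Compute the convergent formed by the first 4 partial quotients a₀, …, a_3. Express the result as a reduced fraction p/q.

Use the convergent recurrence hₖ = aₖ·hₖ₋₁ + hₖ₋₂ (and likewise for the denominators kₖ):
a_0 = 2: 2/1
a_1 = 13: 27/13
a_2 = 2: 56/27
a_3 = 2: 139/67

139/67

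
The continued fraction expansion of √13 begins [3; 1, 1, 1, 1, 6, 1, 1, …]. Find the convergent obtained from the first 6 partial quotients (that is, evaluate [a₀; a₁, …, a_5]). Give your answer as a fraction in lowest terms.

119/33

Collapse the nested fraction from the inside out:
Start with 6.
1 + 1/(6/1) = 1 + 1/6 = 7/6
1 + 1/(7/6) = 1 + 6/7 = 13/7
1 + 1/(13/7) = 1 + 7/13 = 20/13
1 + 1/(20/13) = 1 + 13/20 = 33/20
3 + 1/(33/20) = 3 + 20/33 = 119/33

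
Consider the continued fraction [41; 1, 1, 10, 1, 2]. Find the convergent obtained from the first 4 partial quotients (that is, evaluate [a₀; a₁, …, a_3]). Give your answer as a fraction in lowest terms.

a_0 = 41: 41/1
a_1 = 1: 42/1
a_2 = 1: 83/2
a_3 = 10: 872/21

872/21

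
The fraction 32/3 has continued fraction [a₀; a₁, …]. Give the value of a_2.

32 = 10·3 + 2, so a_0 = 10
3 = 1·2 + 1, so a_1 = 1
2 = 2·1 + 0, so a_2 = 2

2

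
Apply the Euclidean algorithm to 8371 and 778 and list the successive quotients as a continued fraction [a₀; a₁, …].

[10; 1, 3, 6, 4, 3, 2]

8371 ÷ 778 → quotient 10, remainder 591
778 ÷ 591 → quotient 1, remainder 187
591 ÷ 187 → quotient 3, remainder 30
187 ÷ 30 → quotient 6, remainder 7
30 ÷ 7 → quotient 4, remainder 2
7 ÷ 2 → quotient 3, remainder 1
2 ÷ 1 → quotient 2, remainder 0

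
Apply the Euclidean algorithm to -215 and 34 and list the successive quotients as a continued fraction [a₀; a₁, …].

[-7; 1, 2, 11]

Run the Euclidean algorithm, recording each quotient:
-215 ÷ 34 → quotient -7, remainder 23
34 ÷ 23 → quotient 1, remainder 11
23 ÷ 11 → quotient 2, remainder 1
11 ÷ 1 → quotient 11, remainder 0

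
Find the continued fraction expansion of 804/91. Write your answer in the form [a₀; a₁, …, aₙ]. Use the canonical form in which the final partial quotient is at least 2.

⌊804/91⌋ = 8, remainder 76
⌊91/76⌋ = 1, remainder 15
⌊76/15⌋ = 5, remainder 1
⌊15/1⌋ = 15, remainder 0

[8; 1, 5, 15]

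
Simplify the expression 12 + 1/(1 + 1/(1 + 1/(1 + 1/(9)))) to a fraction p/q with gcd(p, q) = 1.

Start with 9.
1 + 1/(9/1) = 1 + 1/9 = 10/9
1 + 1/(10/9) = 1 + 9/10 = 19/10
1 + 1/(19/10) = 1 + 10/19 = 29/19
12 + 1/(29/19) = 12 + 19/29 = 367/29

367/29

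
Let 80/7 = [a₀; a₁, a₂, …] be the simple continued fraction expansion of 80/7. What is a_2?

Run the Euclidean algorithm, recording each quotient:
80 ÷ 7 → quotient 11, remainder 3
7 ÷ 3 → quotient 2, remainder 1
3 ÷ 1 → quotient 3, remainder 0

3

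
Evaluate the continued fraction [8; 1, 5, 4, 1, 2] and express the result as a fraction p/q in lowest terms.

769/87

Compute successive convergents:
a_0 = 8: 8/1
a_1 = 1: 9/1
a_2 = 5: 53/6
a_3 = 4: 221/25
a_4 = 1: 274/31
a_5 = 2: 769/87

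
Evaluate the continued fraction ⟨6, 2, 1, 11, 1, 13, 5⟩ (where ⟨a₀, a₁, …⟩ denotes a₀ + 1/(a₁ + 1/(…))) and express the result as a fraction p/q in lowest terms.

17016/2683

Start with 5.
13 + 1/(5/1) = 13 + 1/5 = 66/5
1 + 1/(66/5) = 1 + 5/66 = 71/66
11 + 1/(71/66) = 11 + 66/71 = 847/71
1 + 1/(847/71) = 1 + 71/847 = 918/847
2 + 1/(918/847) = 2 + 847/918 = 2683/918
6 + 1/(2683/918) = 6 + 918/2683 = 17016/2683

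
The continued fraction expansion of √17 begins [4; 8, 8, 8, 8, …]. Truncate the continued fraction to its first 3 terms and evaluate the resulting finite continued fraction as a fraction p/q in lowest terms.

Start with 8.
8 + 1/(8/1) = 8 + 1/8 = 65/8
4 + 1/(65/8) = 4 + 8/65 = 268/65

268/65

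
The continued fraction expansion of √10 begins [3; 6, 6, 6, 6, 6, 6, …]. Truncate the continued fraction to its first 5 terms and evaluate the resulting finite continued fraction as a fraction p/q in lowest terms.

4443/1405

a_0 = 3: 3/1
a_1 = 6: 19/6
a_2 = 6: 117/37
a_3 = 6: 721/228
a_4 = 6: 4443/1405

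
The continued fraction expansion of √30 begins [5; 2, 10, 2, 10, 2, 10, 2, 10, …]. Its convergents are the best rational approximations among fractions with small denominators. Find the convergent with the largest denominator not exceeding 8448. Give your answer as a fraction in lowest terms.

5291/966

a_0 = 5: 5/1  (≤ bound)
a_1 = 2: 11/2  (≤ bound)
a_2 = 10: 115/21  (≤ bound)
a_3 = 2: 241/44  (≤ bound)
a_4 = 10: 2525/461  (≤ bound)
a_5 = 2: 5291/966  (≤ bound)
a_6 = 10: 55435/10121  (> 8448, stop)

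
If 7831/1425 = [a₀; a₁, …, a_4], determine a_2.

54

7831 = 5·1425 + 706, so a_0 = 5
1425 = 2·706 + 13, so a_1 = 2
706 = 54·13 + 4, so a_2 = 54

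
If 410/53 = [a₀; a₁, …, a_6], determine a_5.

1

410 ÷ 53 → quotient 7, remainder 39
53 ÷ 39 → quotient 1, remainder 14
39 ÷ 14 → quotient 2, remainder 11
14 ÷ 11 → quotient 1, remainder 3
11 ÷ 3 → quotient 3, remainder 2
3 ÷ 2 → quotient 1, remainder 1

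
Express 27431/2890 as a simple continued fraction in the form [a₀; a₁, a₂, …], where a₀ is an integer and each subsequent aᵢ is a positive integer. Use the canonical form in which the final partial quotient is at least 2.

⌊27431/2890⌋ = 9, remainder 1421
⌊2890/1421⌋ = 2, remainder 48
⌊1421/48⌋ = 29, remainder 29
⌊48/29⌋ = 1, remainder 19
⌊29/19⌋ = 1, remainder 10
⌊19/10⌋ = 1, remainder 9
⌊10/9⌋ = 1, remainder 1
⌊9/1⌋ = 9, remainder 0

[9; 2, 29, 1, 1, 1, 1, 9]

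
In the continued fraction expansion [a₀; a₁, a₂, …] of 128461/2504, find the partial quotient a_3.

Apply division with remainder until the remainder is 0:
⌊128461/2504⌋ = 51, remainder 757
⌊2504/757⌋ = 3, remainder 233
⌊757/233⌋ = 3, remainder 58
⌊233/58⌋ = 4, remainder 1

4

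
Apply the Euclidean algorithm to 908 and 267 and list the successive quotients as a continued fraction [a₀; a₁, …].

⌊908/267⌋ = 3, remainder 107
⌊267/107⌋ = 2, remainder 53
⌊107/53⌋ = 2, remainder 1
⌊53/1⌋ = 53, remainder 0

[3; 2, 2, 53]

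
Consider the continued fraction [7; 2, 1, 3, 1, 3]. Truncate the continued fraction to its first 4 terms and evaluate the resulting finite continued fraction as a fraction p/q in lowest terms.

81/11

a_0 = 7: 7/1
a_1 = 2: 15/2
a_2 = 1: 22/3
a_3 = 3: 81/11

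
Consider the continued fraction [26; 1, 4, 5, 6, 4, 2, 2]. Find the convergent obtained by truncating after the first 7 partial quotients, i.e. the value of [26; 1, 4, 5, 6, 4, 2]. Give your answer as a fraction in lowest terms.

a_0 = 26: 26/1
a_1 = 1: 27/1
a_2 = 4: 134/5
a_3 = 5: 697/26
a_4 = 6: 4316/161
a_5 = 4: 17961/670
a_6 = 2: 40238/1501

40238/1501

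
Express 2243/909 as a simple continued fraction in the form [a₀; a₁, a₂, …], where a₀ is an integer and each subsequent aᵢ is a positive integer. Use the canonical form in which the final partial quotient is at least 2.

Repeatedly divide and take the remainder:
2243 ÷ 909 → quotient 2, remainder 425
909 ÷ 425 → quotient 2, remainder 59
425 ÷ 59 → quotient 7, remainder 12
59 ÷ 12 → quotient 4, remainder 11
12 ÷ 11 → quotient 1, remainder 1
11 ÷ 1 → quotient 11, remainder 0

[2; 2, 7, 4, 1, 11]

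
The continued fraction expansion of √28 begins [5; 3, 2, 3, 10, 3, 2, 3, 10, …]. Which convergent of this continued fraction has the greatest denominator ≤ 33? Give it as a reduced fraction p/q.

127/24

a_0 = 5: 5/1  (≤ bound)
a_1 = 3: 16/3  (≤ bound)
a_2 = 2: 37/7  (≤ bound)
a_3 = 3: 127/24  (≤ bound)
a_4 = 10: 1307/247  (> 33, stop)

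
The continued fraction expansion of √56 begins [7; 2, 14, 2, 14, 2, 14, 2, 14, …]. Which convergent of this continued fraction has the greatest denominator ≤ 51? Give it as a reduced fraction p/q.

a_0 = 7: 7/1  (≤ bound)
a_1 = 2: 15/2  (≤ bound)
a_2 = 14: 217/29  (≤ bound)
a_3 = 2: 449/60  (> 51, stop)

217/29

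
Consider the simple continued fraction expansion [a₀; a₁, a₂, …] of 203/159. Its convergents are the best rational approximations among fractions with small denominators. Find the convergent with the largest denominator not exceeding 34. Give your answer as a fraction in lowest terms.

List convergents until the denominator exceeds the bound:
a_0 = 1: 1/1  (≤ bound)
a_1 = 3: 4/3  (≤ bound)
a_2 = 1: 5/4  (≤ bound)
a_3 = 1: 9/7  (≤ bound)
a_4 = 1: 14/11  (≤ bound)
a_5 = 1: 23/18  (≤ bound)
a_6 = 2: 60/47  (> 34, stop)

23/18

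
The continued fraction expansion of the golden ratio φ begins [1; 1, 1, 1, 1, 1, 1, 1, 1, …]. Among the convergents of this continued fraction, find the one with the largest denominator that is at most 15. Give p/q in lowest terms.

List convergents until the denominator exceeds the bound:
a_0 = 1: 1/1  (≤ bound)
a_1 = 1: 2/1  (≤ bound)
a_2 = 1: 3/2  (≤ bound)
a_3 = 1: 5/3  (≤ bound)
a_4 = 1: 8/5  (≤ bound)
a_5 = 1: 13/8  (≤ bound)
a_6 = 1: 21/13  (≤ bound)
a_7 = 1: 34/21  (> 15, stop)

21/13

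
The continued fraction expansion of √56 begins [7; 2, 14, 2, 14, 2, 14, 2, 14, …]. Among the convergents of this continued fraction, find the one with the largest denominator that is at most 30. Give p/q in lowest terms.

a_0 = 7: 7/1  (≤ bound)
a_1 = 2: 15/2  (≤ bound)
a_2 = 14: 217/29  (≤ bound)
a_3 = 2: 449/60  (> 30, stop)

217/29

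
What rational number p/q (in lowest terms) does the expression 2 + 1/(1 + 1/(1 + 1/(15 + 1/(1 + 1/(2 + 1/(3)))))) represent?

Collapse the nested fraction from the inside out:
Start with 3.
2 + 1/(3/1) = 2 + 1/3 = 7/3
1 + 1/(7/3) = 1 + 3/7 = 10/7
15 + 1/(10/7) = 15 + 7/10 = 157/10
1 + 1/(157/10) = 1 + 10/157 = 167/157
1 + 1/(167/157) = 1 + 157/167 = 324/167
2 + 1/(324/167) = 2 + 167/324 = 815/324

815/324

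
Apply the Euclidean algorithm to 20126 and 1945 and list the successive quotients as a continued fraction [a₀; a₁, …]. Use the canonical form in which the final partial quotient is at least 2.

[10; 2, 1, 7, 6, 1, 11]

20126 ÷ 1945 → quotient 10, remainder 676
1945 ÷ 676 → quotient 2, remainder 593
676 ÷ 593 → quotient 1, remainder 83
593 ÷ 83 → quotient 7, remainder 12
83 ÷ 12 → quotient 6, remainder 11
12 ÷ 11 → quotient 1, remainder 1
11 ÷ 1 → quotient 11, remainder 0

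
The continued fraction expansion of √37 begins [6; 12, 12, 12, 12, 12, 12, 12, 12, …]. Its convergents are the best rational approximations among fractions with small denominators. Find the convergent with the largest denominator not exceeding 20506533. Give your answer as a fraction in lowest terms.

List convergents until the denominator exceeds the bound:
a_0 = 6: 6/1  (≤ bound)
a_1 = 12: 73/12  (≤ bound)
a_2 = 12: 882/145  (≤ bound)
a_3 = 12: 10657/1752  (≤ bound)
a_4 = 12: 128766/21169  (≤ bound)
a_5 = 12: 1555849/255780  (≤ bound)
a_6 = 12: 18798954/3090529  (≤ bound)
a_7 = 12: 227143297/37342128  (> 20506533, stop)

18798954/3090529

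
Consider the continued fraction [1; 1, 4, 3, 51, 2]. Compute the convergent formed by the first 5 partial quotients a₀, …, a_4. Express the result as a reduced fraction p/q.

1488/821

Build up convergents one term at a time:
a_0 = 1: 1/1
a_1 = 1: 2/1
a_2 = 4: 9/5
a_3 = 3: 29/16
a_4 = 51: 1488/821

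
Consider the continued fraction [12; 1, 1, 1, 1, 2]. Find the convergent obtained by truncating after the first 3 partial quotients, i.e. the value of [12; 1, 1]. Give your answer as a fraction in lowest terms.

25/2

Collapse the nested fraction from the inside out:
Start with 1.
1 + 1/(1/1) = 1 + 1/1 = 2/1
12 + 1/(2/1) = 12 + 1/2 = 25/2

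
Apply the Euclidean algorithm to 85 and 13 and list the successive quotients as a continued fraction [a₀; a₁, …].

[6; 1, 1, 6]

Apply division with remainder until the remainder is 0:
85 = 6·13 + 7, so a_0 = 6
13 = 1·7 + 6, so a_1 = 1
7 = 1·6 + 1, so a_2 = 1
6 = 6·1 + 0, so a_3 = 6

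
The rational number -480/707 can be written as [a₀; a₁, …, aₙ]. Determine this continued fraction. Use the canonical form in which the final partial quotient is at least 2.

[-1; 3, 8, 1, 2, 1, 2, 2]

⌊-480/707⌋ = -1, remainder 227
⌊707/227⌋ = 3, remainder 26
⌊227/26⌋ = 8, remainder 19
⌊26/19⌋ = 1, remainder 7
⌊19/7⌋ = 2, remainder 5
⌊7/5⌋ = 1, remainder 2
⌊5/2⌋ = 2, remainder 1
⌊2/1⌋ = 2, remainder 0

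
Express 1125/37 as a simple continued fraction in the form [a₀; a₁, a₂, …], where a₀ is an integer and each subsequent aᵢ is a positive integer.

[30; 2, 2, 7]

1125 = 30·37 + 15, so a_0 = 30
37 = 2·15 + 7, so a_1 = 2
15 = 2·7 + 1, so a_2 = 2
7 = 7·1 + 0, so a_3 = 7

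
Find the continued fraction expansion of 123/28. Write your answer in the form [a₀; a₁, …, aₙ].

[4; 2, 1, 1, 5]

⌊123/28⌋ = 4, remainder 11
⌊28/11⌋ = 2, remainder 6
⌊11/6⌋ = 1, remainder 5
⌊6/5⌋ = 1, remainder 1
⌊5/1⌋ = 5, remainder 0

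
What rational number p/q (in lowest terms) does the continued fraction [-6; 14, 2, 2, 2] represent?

-1026/173

Build up convergents one term at a time:
a_0 = -6: -6/1
a_1 = 14: -83/14
a_2 = 2: -172/29
a_3 = 2: -427/72
a_4 = 2: -1026/173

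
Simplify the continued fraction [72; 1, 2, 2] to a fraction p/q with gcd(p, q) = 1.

Starting at the tail and folding back:
Start with 2.
2 + 1/(2/1) = 2 + 1/2 = 5/2
1 + 1/(5/2) = 1 + 2/5 = 7/5
72 + 1/(7/5) = 72 + 5/7 = 509/7

509/7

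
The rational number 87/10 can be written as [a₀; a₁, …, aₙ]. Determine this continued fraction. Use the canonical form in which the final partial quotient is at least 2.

[8; 1, 2, 3]

87 = 8·10 + 7, so a_0 = 8
10 = 1·7 + 3, so a_1 = 1
7 = 2·3 + 1, so a_2 = 2
3 = 3·1 + 0, so a_3 = 3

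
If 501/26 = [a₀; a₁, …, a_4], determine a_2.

1

Run the Euclidean algorithm, recording each quotient:
501 = 19·26 + 7, so a_0 = 19
26 = 3·7 + 5, so a_1 = 3
7 = 1·5 + 2, so a_2 = 1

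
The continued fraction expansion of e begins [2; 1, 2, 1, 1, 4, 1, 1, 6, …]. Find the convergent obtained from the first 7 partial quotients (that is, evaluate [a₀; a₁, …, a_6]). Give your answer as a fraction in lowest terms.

Starting at the tail and folding back:
Start with 1.
4 + 1/(1/1) = 4 + 1/1 = 5/1
1 + 1/(5/1) = 1 + 1/5 = 6/5
1 + 1/(6/5) = 1 + 5/6 = 11/6
2 + 1/(11/6) = 2 + 6/11 = 28/11
1 + 1/(28/11) = 1 + 11/28 = 39/28
2 + 1/(39/28) = 2 + 28/39 = 106/39

106/39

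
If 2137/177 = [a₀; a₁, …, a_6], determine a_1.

2137 = 12·177 + 13, so a_0 = 12
177 = 13·13 + 8, so a_1 = 13

13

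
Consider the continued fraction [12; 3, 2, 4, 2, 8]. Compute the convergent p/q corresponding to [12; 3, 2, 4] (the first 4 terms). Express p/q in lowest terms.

381/31

Build up convergents one term at a time:
a_0 = 12: 12/1
a_1 = 3: 37/3
a_2 = 2: 86/7
a_3 = 4: 381/31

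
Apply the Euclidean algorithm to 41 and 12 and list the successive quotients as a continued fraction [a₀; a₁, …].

⌊41/12⌋ = 3, remainder 5
⌊12/5⌋ = 2, remainder 2
⌊5/2⌋ = 2, remainder 1
⌊2/1⌋ = 2, remainder 0

[3; 2, 2, 2]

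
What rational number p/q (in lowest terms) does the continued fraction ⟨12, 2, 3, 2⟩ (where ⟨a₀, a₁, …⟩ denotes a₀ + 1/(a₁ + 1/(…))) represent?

199/16

Work from the innermost term outward:
Start with 2.
3 + 1/(2/1) = 3 + 1/2 = 7/2
2 + 1/(7/2) = 2 + 2/7 = 16/7
12 + 1/(16/7) = 12 + 7/16 = 199/16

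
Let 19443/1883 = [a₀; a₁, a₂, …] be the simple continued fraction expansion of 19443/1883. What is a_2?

Apply division with remainder until the remainder is 0:
19443 ÷ 1883 → quotient 10, remainder 613
1883 ÷ 613 → quotient 3, remainder 44
613 ÷ 44 → quotient 13, remainder 41

13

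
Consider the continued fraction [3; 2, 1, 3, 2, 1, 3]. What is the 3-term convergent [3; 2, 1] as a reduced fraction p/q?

10/3

a_0 = 3: 3/1
a_1 = 2: 7/2
a_2 = 1: 10/3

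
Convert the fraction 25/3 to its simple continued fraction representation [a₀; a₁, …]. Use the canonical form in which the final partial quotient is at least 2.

Repeatedly divide and take the remainder:
⌊25/3⌋ = 8, remainder 1
⌊3/1⌋ = 3, remainder 0

[8; 3]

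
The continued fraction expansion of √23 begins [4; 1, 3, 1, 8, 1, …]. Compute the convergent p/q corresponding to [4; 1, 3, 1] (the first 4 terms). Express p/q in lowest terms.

24/5

Use the convergent recurrence hₖ = aₖ·hₖ₋₁ + hₖ₋₂ (and likewise for the denominators kₖ):
a_0 = 4: 4/1
a_1 = 1: 5/1
a_2 = 3: 19/4
a_3 = 1: 24/5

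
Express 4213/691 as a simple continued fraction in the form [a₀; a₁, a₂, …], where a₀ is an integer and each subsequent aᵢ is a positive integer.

4213 = 6·691 + 67, so a_0 = 6
691 = 10·67 + 21, so a_1 = 10
67 = 3·21 + 4, so a_2 = 3
21 = 5·4 + 1, so a_3 = 5
4 = 4·1 + 0, so a_4 = 4

[6; 10, 3, 5, 4]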